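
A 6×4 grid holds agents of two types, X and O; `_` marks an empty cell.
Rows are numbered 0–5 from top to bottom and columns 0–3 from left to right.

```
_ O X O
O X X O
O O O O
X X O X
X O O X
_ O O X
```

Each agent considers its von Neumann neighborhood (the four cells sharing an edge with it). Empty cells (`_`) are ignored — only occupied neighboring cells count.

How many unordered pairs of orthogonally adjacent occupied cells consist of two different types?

16

Scan each occupied cell's neighbors to the right and below so each pair is counted once.
From row 0: 3 unlike of 5 pairs (running 3/5).
From row 1: 4 unlike of 7 pairs (running 7/12).
From row 2: 3 unlike of 7 pairs (running 10/19).
From row 3: 3 unlike of 7 pairs (running 13/26).
From row 4: 2 unlike of 6 pairs (running 15/32).
From row 5: 1 unlike of 2 pairs (running 16/34).
Total adjacent occupied pairs: 34; unlike-type pairs: 16.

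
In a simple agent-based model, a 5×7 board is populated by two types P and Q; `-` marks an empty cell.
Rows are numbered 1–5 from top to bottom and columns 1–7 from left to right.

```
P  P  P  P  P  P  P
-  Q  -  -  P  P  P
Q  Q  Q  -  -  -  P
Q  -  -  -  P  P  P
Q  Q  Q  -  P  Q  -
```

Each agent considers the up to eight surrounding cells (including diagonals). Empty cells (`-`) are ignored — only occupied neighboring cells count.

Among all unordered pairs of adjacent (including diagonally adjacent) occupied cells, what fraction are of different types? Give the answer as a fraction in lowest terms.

1/6

Scan each occupied cell's neighbors to the right and below (and the two forward diagonals) so each pair is counted once.
From row 1: 3 unlike of 17 pairs (running 3/17).
From row 2: 0 unlike of 7 pairs (running 3/24).
From row 3: 0 unlike of 6 pairs (running 3/30).
From row 4: 3 unlike of 9 pairs (running 6/39).
From row 5: 1 unlike of 3 pairs (running 7/42).
Total adjacent occupied pairs: 42; unlike-type pairs: 7.
7/42 reduces to 1/6.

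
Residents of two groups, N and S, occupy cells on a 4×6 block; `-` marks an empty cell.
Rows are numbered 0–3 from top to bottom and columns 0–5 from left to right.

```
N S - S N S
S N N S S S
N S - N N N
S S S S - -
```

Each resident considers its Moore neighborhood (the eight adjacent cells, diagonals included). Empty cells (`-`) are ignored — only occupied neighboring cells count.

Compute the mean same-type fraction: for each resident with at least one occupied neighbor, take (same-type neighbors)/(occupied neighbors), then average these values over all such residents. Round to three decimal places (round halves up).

0.424

(0,0)N 1/3
(0,1)S 1/4
(0,3)S 2/4
(0,4)N 0/5
(0,5)S 2/3
(1,0)S 2/5
(1,1)N 3/6
(1,2)N 2/6
(1,3)S 2/6
(1,4)S 4/8
(1,5)S 2/5
(2,0)N 1/5
(2,1)S 4/7
(2,3)N 2/6
(2,4)N 2/6
(2,5)N 1/3
(3,0)S 2/3
(3,1)S 3/4
(3,2)S 3/4
(3,3)S 1/3
Sum over 20 residents: 1/3 + 1/4 + 2/4 + 0/5 + 2/3 + 2/5 + 3/6 + 2/6 + 2/6 + 4/8 + 2/5 + 1/5 + 4/7 + 2/6 + 2/6 + 1/3 + 2/3 + 3/4 + 3/4 + 1/3 = 713/84; mean = 713/84 ÷ 20 = 713/1680 = 0.424404… → 0.424.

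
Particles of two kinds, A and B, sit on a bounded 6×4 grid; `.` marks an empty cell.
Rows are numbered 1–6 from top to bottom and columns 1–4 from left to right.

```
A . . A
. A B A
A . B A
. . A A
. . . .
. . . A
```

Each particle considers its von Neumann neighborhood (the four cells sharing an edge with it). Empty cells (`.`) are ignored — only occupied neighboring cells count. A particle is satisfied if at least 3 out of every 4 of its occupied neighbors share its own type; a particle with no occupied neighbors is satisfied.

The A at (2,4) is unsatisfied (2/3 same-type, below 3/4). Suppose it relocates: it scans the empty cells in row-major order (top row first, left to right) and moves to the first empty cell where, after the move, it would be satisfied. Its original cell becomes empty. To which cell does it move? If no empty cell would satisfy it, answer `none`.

Vacating (2,4). Empty cells in order:
  (1,2): 2/2 same-type → satisfied — stop here.

(1,2)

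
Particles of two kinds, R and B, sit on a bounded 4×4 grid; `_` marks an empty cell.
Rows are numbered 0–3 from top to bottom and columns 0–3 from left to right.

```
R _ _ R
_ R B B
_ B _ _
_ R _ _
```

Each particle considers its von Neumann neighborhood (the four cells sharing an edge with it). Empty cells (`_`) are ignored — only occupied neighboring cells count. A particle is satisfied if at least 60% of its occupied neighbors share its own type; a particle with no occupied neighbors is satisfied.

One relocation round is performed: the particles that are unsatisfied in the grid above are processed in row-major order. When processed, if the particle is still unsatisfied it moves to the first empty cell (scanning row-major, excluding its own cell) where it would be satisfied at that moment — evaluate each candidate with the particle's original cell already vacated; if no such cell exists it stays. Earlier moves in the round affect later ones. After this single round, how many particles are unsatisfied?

0

Initially unsatisfied (in order): (0,3), (1,1), (1,2), (1,3), (2,1), (3,1).
  (0,3) → (0,1).
  (1,1) → (1,0).
  (1,2): now satisfied by earlier moves; stays.
  (1,3): now satisfied by earlier moves; stays.
  (2,1) → (0,3).
  (3,1): now satisfied by earlier moves; stays.
Resulting grid:
R R _ B
R _ B B
_ _ _ _
_ R _ _
All satisfied now.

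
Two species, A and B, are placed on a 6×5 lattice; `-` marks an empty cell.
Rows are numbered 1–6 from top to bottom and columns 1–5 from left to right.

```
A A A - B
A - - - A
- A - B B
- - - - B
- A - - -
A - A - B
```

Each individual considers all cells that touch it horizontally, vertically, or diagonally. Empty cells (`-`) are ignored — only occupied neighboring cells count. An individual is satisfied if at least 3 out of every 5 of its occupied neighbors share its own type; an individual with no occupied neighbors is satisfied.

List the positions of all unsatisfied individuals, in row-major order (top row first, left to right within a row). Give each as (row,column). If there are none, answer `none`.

Row 1: (1,1)A 2/2 satisfied · (1,2)A 3/3 satisfied · (1,3)A 1/1 satisfied · (1,5)B 0/1 not
Row 2: (2,1)A 3/3 satisfied · (2,5)A 0/3 not
Row 3: (3,2)A 1/1 satisfied · (3,4)B 2/3 satisfied · (3,5)B 2/3 satisfied
Row 4: (4,5)B 2/2 satisfied
Row 5: (5,2)A 2/2 satisfied
Row 6: (6,1)A 1/1 satisfied · (6,3)A 1/1 satisfied · (6,5)B 0/0 satisfied

(1,5), (2,5)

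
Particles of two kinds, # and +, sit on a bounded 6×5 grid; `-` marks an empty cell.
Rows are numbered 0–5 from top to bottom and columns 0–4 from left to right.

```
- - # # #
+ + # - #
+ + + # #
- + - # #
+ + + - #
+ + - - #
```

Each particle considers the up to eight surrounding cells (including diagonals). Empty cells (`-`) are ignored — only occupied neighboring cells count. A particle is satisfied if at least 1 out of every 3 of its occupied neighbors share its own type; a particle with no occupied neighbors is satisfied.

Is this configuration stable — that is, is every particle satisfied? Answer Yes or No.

Yes

Row 0: (0,2)# 2/3 ok · (0,3)# 4/4 ok · (0,4)# 2/2 ok
Row 1: (1,0)+ 3/3 ok · (1,1)+ 4/6 ok · (1,2)# 3/6 ok · (1,4)# 4/4 ok
Row 2: (2,0)+ 4/4 ok · (2,1)+ 5/6 ok · (2,2)+ 3/6 ok · (2,3)# 5/6 ok · (2,4)# 4/4 ok
Row 3: (3,1)+ 6/6 ok · (3,3)# 4/6 ok · (3,4)# 4/4 ok
Row 4: (4,0)+ 4/4 ok · (4,1)+ 5/5 ok · (4,2)+ 3/4 ok · (4,4)# 3/3 ok
Row 5: (5,0)+ 3/3 ok · (5,1)+ 4/4 ok · (5,4)# 1/1 ok
All meet the threshold, so the configuration is stable.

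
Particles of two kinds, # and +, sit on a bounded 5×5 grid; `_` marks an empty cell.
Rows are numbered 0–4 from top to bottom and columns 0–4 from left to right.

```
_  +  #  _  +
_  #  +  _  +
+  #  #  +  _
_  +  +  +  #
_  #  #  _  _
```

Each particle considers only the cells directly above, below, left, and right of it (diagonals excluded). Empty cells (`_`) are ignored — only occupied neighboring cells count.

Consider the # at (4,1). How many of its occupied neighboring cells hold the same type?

1

Occupied neighbors of (4,1): (3,1)=+, (4,2)=#.
Same type (#): 1 of 2.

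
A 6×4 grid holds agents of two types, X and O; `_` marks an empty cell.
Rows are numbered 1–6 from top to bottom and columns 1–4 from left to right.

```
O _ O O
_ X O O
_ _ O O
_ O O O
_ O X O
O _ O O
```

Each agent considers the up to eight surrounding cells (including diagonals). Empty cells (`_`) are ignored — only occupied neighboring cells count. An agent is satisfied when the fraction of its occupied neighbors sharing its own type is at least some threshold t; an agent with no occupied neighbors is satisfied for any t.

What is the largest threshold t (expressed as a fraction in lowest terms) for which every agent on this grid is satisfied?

0/1

(1,1)O 0/1
(1,3)O 3/4
(1,4)O 3/3
(2,2)X 0/4
(2,3)O 5/6
(2,4)O 5/5
(3,3)O 6/7
(3,4)O 5/5
(4,2)O 3/4
(4,3)O 6/7
(4,4)O 4/5
(5,2)O 4/5
(5,3)X 0/7
(5,4)O 4/5
(6,1)O 1/1
(6,3)O 3/4
(6,4)O 2/3
The smallest same-type fraction is 0/1 at (1,1), which reduces to 0/1. Any threshold above that leaves this agent unsatisfied.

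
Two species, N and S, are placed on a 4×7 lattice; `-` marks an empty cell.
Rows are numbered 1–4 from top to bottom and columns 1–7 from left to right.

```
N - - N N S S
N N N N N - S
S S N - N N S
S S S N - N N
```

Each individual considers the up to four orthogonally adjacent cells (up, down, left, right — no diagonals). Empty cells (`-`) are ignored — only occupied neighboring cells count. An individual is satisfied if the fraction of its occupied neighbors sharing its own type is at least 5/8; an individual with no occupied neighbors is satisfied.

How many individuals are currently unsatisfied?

Row 1: (1,1)N 1/1 ok · (1,4)N 2/2 ok · (1,5)N 2/3 ok · (1,6)S 1/2 unhappy · (1,7)S 2/2 ok
Row 2: (2,1)N 2/3 ok · (2,2)N 2/3 ok · (2,3)N 3/3 ok · (2,4)N 3/3 ok · (2,5)N 3/3 ok · (2,7)S 2/2 ok
Row 3: (3,1)S 2/3 ok · (3,2)S 2/4 unhappy · (3,3)N 1/3 unhappy · (3,5)N 2/2 ok · (3,6)N 2/3 ok · (3,7)S 1/3 unhappy
Row 4: (4,1)S 2/2 ok · (4,2)S 3/3 ok · (4,3)S 1/3 unhappy · (4,4)N 0/1 unhappy · (4,6)N 2/2 ok · (4,7)N 1/2 unhappy
Unsatisfied: (1,6), (3,2), (3,3), (3,7), (4,3), (4,4), (4,7) — 7 in total.

7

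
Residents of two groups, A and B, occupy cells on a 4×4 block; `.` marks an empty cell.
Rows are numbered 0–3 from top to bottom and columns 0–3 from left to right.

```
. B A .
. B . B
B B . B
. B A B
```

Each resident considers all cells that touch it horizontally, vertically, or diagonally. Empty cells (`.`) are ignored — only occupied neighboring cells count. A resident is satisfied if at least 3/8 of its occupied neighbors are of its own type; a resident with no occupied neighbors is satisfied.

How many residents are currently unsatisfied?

2

Row 0: (0,1)B 1/2 ok · (0,2)A 0/3 unhappy
Row 1: (1,1)B 3/4 ok · (1,3)B 1/2 ok
Row 2: (2,0)B 3/3 ok · (2,1)B 3/4 ok · (2,3)B 2/3 ok
Row 3: (3,1)B 2/3 ok · (3,2)A 0/4 unhappy · (3,3)B 1/2 ok
Unsatisfied: (0,2), (3,2) — 2 in total.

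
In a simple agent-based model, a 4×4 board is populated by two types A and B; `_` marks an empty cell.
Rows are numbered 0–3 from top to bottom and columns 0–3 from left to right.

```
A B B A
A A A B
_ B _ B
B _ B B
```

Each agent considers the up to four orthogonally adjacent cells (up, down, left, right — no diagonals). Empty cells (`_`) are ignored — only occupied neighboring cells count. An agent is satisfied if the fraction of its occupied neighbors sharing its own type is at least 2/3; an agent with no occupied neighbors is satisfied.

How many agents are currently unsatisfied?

Row 0: (0,0)A 1/2 ✗ · (0,1)B 1/3 ✗ · (0,2)B 1/3 ✗ · (0,3)A 0/2 ✗
Row 1: (1,0)A 2/2 ✓ · (1,1)A 2/4 ✗ · (1,2)A 1/3 ✗ · (1,3)B 1/3 ✗
Row 2: (2,1)B 0/1 ✗ · (2,3)B 2/2 ✓
Row 3: (3,0)B 0/0 ✓ · (3,2)B 1/1 ✓ · (3,3)B 2/2 ✓
Unsatisfied: (0,0), (0,1), (0,2), (0,3), (1,1), (1,2), (1,3), (2,1) — 8 in total.

8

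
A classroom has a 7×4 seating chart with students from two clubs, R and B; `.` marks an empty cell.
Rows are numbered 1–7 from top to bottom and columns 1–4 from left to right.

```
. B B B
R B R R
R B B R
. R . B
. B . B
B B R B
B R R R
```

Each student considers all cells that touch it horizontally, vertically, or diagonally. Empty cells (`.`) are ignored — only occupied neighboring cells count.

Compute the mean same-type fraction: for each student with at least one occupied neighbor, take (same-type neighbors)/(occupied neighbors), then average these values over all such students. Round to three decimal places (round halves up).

Row 1: (1,2)B 2/4 · (1,3)B 3/5 · (1,4)B 1/3
Row 2: (2,1)R 1/4 · (2,2)B 4/7 · (2,3)R 2/8 · (2,4)R 2/5
Row 3: (3,1)R 2/4 · (3,2)B 2/6 · (3,3)B 3/7 · (3,4)R 2/4
Row 4: (4,2)R 1/4 · (4,4)B 2/3
Row 5: (5,2)B 2/4 · (5,4)B 2/3
Row 6: (6,1)B 3/4 · (6,2)B 3/6 · (6,3)R 3/7 · (6,4)B 1/4
Row 7: (7,1)B 2/3 · (7,2)R 2/5 · (7,3)R 3/5 · (7,4)R 2/3
Sum over 23 students: 2/4 + 3/5 + 1/3 + 1/4 + 4/7 + 2/8 + 2/5 + 2/4 + 2/6 + 3/7 + 2/4 + 1/4 + 2/3 + 2/4 + 2/3 + 3/4 + 3/6 + 3/7 + 1/4 + 2/3 + 2/5 + 3/5 + 2/3 = 925/84; mean = 925/84 ÷ 23 = 925/1932 = 0.478778… → 0.479.

0.479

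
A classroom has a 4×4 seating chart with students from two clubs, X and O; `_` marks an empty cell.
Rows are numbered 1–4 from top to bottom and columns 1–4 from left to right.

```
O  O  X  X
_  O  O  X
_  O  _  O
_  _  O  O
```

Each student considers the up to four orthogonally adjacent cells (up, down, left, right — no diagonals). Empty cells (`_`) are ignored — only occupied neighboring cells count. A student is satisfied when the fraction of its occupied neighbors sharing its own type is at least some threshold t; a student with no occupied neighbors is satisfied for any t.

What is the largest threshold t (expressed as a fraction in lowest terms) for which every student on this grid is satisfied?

(1,1)O 1/1
(1,2)O 2/3
(1,3)X 1/3
(1,4)X 2/2
(2,2)O 3/3
(2,3)O 1/3
(2,4)X 1/3
(3,2)O 1/1
(3,4)O 1/2
(4,3)O 1/1
(4,4)O 2/2
The smallest same-type fraction is 1/3 at (1,3), which reduces to 1/3. Any threshold above that leaves this student unsatisfied.

1/3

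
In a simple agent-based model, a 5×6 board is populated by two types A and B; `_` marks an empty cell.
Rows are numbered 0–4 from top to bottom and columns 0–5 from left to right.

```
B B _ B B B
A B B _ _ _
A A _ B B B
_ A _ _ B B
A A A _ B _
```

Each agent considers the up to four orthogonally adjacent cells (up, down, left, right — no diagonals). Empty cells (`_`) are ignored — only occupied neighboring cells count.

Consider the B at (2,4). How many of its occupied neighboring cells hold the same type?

3

Occupied neighbors of (2,4): (3,4)=B, (2,3)=B, (2,5)=B.
Same type (B): 3 of 3.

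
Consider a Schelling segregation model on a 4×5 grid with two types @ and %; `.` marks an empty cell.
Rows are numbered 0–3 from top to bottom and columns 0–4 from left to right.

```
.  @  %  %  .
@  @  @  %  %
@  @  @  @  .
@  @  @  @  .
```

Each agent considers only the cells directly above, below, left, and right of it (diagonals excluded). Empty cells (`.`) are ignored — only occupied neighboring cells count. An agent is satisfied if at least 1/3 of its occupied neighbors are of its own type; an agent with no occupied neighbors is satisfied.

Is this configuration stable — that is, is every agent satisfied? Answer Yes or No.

Yes

Row 0: (0,1)@ 1/2 ✓ · (0,2)% 1/3 ✓ · (0,3)% 2/2 ✓
Row 1: (1,0)@ 2/2 ✓ · (1,1)@ 4/4 ✓ · (1,2)@ 2/4 ✓ · (1,3)% 2/4 ✓ · (1,4)% 1/1 ✓
Row 2: (2,0)@ 3/3 ✓ · (2,1)@ 4/4 ✓ · (2,2)@ 4/4 ✓ · (2,3)@ 2/3 ✓
Row 3: (3,0)@ 2/2 ✓ · (3,1)@ 3/3 ✓ · (3,2)@ 3/3 ✓ · (3,3)@ 2/2 ✓
All meet the threshold, so the configuration is stable.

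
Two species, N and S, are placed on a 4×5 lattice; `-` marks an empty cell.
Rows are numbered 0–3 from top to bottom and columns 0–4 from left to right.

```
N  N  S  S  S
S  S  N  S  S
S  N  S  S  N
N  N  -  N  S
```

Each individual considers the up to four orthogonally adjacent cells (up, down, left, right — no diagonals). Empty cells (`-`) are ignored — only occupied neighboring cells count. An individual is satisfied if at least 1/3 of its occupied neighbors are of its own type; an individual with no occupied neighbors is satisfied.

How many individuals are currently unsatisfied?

(0,0)N 1/2 satisfied
(0,1)N 1/3 satisfied
(0,2)S 1/3 satisfied
(0,3)S 3/3 satisfied
(0,4)S 2/2 satisfied
(1,0)S 2/3 satisfied
(1,1)S 1/4 not
(1,2)N 0/4 not
(1,3)S 3/4 satisfied
(1,4)S 2/3 satisfied
(2,0)S 1/3 satisfied
(2,1)N 1/4 not
(2,2)S 1/3 satisfied
(2,3)S 2/4 satisfied
(2,4)N 0/3 not
(3,0)N 1/2 satisfied
(3,1)N 2/2 satisfied
(3,3)N 0/2 not
(3,4)S 0/2 not
Unsatisfied: (1,1), (1,2), (2,1), (2,4), (3,3), (3,4) — 6 in total.

6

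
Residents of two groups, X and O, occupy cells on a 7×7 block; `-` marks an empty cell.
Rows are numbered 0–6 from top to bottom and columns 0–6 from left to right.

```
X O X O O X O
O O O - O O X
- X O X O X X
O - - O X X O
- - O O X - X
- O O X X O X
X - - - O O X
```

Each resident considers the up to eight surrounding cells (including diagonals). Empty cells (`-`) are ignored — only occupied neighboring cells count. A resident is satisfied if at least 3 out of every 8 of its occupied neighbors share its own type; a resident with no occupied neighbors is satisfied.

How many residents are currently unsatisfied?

13

Row 0: (0,0)X 0/3 not · (0,1)O 3/5 satisfied · (0,2)X 0/4 not · (0,3)O 3/4 satisfied · (0,4)O 3/4 satisfied · (0,5)X 1/5 not · (0,6)O 1/3 not
Row 1: (1,0)O 2/4 satisfied · (1,1)O 4/7 satisfied · (1,2)O 4/7 satisfied · (1,4)O 4/7 satisfied · (1,5)O 4/8 satisfied · (1,6)X 3/5 satisfied
Row 2: (2,1)X 0/5 not · (2,2)O 3/5 satisfied · (2,3)X 1/6 not · (2,4)O 3/7 satisfied · (2,5)X 4/8 satisfied · (2,6)X 3/5 satisfied
Row 3: (3,0)O 0/1 not · (3,3)O 4/7 satisfied · (3,4)X 4/7 satisfied · (3,5)X 5/7 satisfied · (3,6)O 0/4 not
Row 4: (4,2)O 4/5 satisfied · (4,3)O 3/7 satisfied · (4,4)X 4/7 satisfied · (4,6)X 2/4 satisfied
Row 5: (5,1)O 2/3 satisfied · (5,2)O 3/4 satisfied · (5,3)X 2/6 not · (5,4)X 2/6 not · (5,5)O 2/7 not · (5,6)X 2/4 satisfied
Row 6: (6,0)X 0/1 not · (6,4)O 2/4 satisfied · (6,5)O 2/5 satisfied · (6,6)X 1/3 not
Unsatisfied: (0,0), (0,2), (0,5), (0,6), (2,1), (2,3), (3,0), (3,6), (5,3), (5,4), (5,5), (6,0), (6,6) — 13 in total.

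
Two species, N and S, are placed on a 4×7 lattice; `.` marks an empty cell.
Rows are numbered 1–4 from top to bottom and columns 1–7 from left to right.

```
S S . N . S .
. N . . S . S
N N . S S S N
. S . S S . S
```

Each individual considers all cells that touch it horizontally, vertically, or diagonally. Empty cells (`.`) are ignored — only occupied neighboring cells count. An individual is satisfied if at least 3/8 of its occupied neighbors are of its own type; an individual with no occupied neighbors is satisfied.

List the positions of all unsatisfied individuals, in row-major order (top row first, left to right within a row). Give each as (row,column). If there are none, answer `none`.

(1,4), (3,7), (4,2)

Row 1: (1,1)S 1/2 ✓ · (1,2)S 1/2 ✓ · (1,4)N 0/1 ✗ · (1,6)S 2/2 ✓
Row 2: (2,2)N 2/4 ✓ · (2,5)S 4/5 ✓ · (2,7)S 2/3 ✓
Row 3: (3,1)N 2/3 ✓ · (3,2)N 2/3 ✓ · (3,4)S 4/4 ✓ · (3,5)S 5/5 ✓ · (3,6)S 5/6 ✓ · (3,7)N 0/3 ✗
Row 4: (4,2)S 0/2 ✗ · (4,4)S 3/3 ✓ · (4,5)S 4/4 ✓ · (4,7)S 1/2 ✓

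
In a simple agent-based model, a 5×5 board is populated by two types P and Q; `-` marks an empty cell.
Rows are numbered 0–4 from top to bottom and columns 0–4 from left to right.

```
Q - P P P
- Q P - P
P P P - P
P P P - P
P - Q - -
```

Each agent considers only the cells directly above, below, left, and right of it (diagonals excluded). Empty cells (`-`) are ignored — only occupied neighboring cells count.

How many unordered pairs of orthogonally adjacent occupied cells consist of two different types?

3

Scan each occupied cell's neighbors to the right and below so each pair is counted once.
Row 0: P(0,2)–P(0,3)= P(0,2)–P(1,2)= P(0,3)–P(0,4)= P(0,4)–P(1,4)=  → 0/4 unlike.
Row 1: Q(1,1)–P(1,2)≠ Q(1,1)–P(2,1)≠ P(1,2)–P(2,2)= P(1,4)–P(2,4)=  → 2/4 unlike.
Row 2: P(2,0)–P(2,1)= P(2,0)–P(3,0)= P(2,1)–P(2,2)= P(2,1)–P(3,1)= P(2,2)–P(3,2)= P(2,4)–P(3,4)=  → 0/6 unlike.
Row 3: P(3,0)–P(3,1)= P(3,0)–P(4,0)= P(3,1)–P(3,2)= P(3,2)–Q(4,2)≠  → 1/4 unlike.
Total adjacent occupied pairs: 18; unlike-type pairs: 3.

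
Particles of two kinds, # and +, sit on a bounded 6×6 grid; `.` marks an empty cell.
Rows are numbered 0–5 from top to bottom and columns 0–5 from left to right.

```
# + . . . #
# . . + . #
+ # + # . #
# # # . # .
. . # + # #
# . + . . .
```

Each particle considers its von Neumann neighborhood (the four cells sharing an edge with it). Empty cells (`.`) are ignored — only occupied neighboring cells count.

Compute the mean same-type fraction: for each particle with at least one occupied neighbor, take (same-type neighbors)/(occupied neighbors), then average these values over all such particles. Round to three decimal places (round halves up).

Row 0: (0,0)# 1/2 · (0,1)+ 0/1 · (0,5)# 1/1
Row 1: (1,0)# 1/2 · (1,3)+ 0/1 · (1,5)# 2/2
Row 2: (2,0)+ 0/3 · (2,1)# 1/3 · (2,2)+ 0/3 · (2,3)# 0/2 · (2,5)# 1/1
Row 3: (3,0)# 1/2 · (3,1)# 3/3 · (3,2)# 2/3 · (3,4)# 1/1
Row 4: (4,2)# 1/3 · (4,3)+ 0/2 · (4,4)# 2/3 · (4,5)# 1/1
Row 5: (5,0)# — no occupied neighbors · (5,2)+ 0/1
Sum over 20 particles: 1/2 + 0/1 + 1/1 + 1/2 + 0/1 + 2/2 + 0/3 + 1/3 + 0/3 + 0/2 + 1/1 + 1/2 + 3/3 + 2/3 + 1/1 + 1/3 + 0/2 + 2/3 + 1/1 + 0/1 = 19/2; mean = 19/2 ÷ 20 = 19/40 = 0.475 → 0.475.

0.475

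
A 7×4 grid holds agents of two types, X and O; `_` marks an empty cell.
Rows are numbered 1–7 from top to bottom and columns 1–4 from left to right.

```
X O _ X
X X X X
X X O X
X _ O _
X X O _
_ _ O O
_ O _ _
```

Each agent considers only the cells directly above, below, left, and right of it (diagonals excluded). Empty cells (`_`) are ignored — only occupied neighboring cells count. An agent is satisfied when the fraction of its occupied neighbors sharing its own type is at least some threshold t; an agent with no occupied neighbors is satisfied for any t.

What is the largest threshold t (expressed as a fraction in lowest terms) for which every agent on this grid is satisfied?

0/1

Row 1: (1,1)X 1/2 · (1,2)O 0/2 · (1,4)X 1/1
Row 2: (2,1)X 3/3 · (2,2)X 3/4 · (2,3)X 2/3 · (2,4)X 3/3
Row 3: (3,1)X 3/3 · (3,2)X 2/3 · (3,3)O 1/4 · (3,4)X 1/2
Row 4: (4,1)X 2/2 · (4,3)O 2/2
Row 5: (5,1)X 2/2 · (5,2)X 1/2 · (5,3)O 2/3
Row 6: (6,3)O 2/2 · (6,4)O 1/1
Row 7: (7,2)O — no occupied neighbors
The smallest same-type fraction is 0/2 at (1,2), which reduces to 0/1. Any threshold above that leaves this agent unsatisfied.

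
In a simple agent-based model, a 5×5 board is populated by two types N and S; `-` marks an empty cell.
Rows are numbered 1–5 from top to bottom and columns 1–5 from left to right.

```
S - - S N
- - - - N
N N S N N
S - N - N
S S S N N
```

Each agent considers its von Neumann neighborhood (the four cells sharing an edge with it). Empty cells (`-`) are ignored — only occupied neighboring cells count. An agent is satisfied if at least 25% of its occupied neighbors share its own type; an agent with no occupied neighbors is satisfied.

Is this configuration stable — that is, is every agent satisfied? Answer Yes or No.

No

Row 1: (1,1)S 0/0 ✓ · (1,4)S 0/1 ✗ · (1,5)N 1/2 ✓
Row 2: (2,5)N 2/2 ✓
Row 3: (3,1)N 1/2 ✓ · (3,2)N 1/2 ✓ · (3,3)S 0/3 ✗ · (3,4)N 1/2 ✓ · (3,5)N 3/3 ✓
Row 4: (4,1)S 1/2 ✓ · (4,3)N 0/2 ✗ · (4,5)N 2/2 ✓
Row 5: (5,1)S 2/2 ✓ · (5,2)S 2/2 ✓ · (5,3)S 1/3 ✓ · (5,4)N 1/2 ✓ · (5,5)N 2/2 ✓
For instance (1,4) has only 0/1 same-type neighbors, below 1/4.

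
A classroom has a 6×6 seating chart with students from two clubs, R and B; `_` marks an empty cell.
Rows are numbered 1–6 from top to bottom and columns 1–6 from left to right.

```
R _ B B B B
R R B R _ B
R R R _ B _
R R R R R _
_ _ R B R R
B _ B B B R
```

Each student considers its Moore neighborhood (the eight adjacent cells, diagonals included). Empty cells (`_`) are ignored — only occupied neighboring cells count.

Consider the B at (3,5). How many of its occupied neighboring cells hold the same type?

Occupied neighbors of (3,5): (2,4)=R, (2,6)=B, (4,4)=R, (4,5)=R.
Same type (B): 1 of 4.

1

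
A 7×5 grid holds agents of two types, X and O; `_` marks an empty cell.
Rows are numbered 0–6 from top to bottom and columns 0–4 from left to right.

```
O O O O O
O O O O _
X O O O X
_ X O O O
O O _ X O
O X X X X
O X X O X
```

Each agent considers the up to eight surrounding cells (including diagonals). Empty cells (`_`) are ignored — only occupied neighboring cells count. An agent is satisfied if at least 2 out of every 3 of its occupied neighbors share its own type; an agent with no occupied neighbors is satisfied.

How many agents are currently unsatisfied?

14

Row 0: (0,0)O 3/3 satisfied · (0,1)O 5/5 satisfied · (0,2)O 5/5 satisfied · (0,3)O 4/4 satisfied · (0,4)O 2/2 satisfied
Row 1: (1,0)O 4/5 satisfied · (1,1)O 7/8 satisfied · (1,2)O 8/8 satisfied · (1,3)O 6/7 satisfied
Row 2: (2,0)X 1/4 not · (2,1)O 5/7 satisfied · (2,2)O 7/8 satisfied · (2,3)O 6/7 satisfied · (2,4)X 0/4 not
Row 3: (3,1)X 1/6 not · (3,2)O 5/7 satisfied · (3,3)O 5/7 satisfied · (3,4)O 3/5 not
Row 4: (4,0)O 2/4 not · (4,1)O 3/6 not · (4,3)X 3/7 not · (4,4)O 2/5 not
Row 5: (5,0)O 3/5 not · (5,1)X 3/7 not · (5,2)X 5/7 satisfied · (5,3)X 5/7 satisfied · (5,4)X 3/5 not
Row 6: (6,0)O 1/3 not · (6,1)X 3/5 not · (6,2)X 4/5 satisfied · (6,3)O 0/5 not · (6,4)X 2/3 satisfied
Unsatisfied: (2,0), (2,4), (3,1), (3,4), (4,0), (4,1), (4,3), (4,4), (5,0), (5,1), (5,4), (6,0), (6,1), (6,3) — 14 in total.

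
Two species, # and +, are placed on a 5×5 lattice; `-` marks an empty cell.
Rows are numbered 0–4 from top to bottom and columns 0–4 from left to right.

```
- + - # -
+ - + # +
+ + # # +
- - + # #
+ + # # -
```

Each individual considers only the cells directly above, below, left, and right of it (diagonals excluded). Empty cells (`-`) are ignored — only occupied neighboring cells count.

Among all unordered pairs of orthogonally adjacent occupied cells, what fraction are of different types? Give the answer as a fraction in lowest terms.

10/21

Scan each occupied cell's neighbors to the right and below so each pair is counted once.
Row 0: #(0,3)–#(1,3)=  → 0/1 unlike.
Row 1: +(1,0)–+(2,0)= +(1,2)–#(1,3)≠ +(1,2)–#(2,2)≠ #(1,3)–+(1,4)≠ #(1,3)–#(2,3)= +(1,4)–+(2,4)=  → 3/6 unlike.
Row 2: +(2,0)–+(2,1)= +(2,1)–#(2,2)≠ #(2,2)–#(2,3)= #(2,2)–+(3,2)≠ #(2,3)–+(2,4)≠ #(2,3)–#(3,3)= +(2,4)–#(3,4)≠  → 4/7 unlike.
Row 3: +(3,2)–#(3,3)≠ +(3,2)–#(4,2)≠ #(3,3)–#(3,4)= #(3,3)–#(4,3)=  → 2/4 unlike.
Row 4: +(4,0)–+(4,1)= +(4,1)–#(4,2)≠ #(4,2)–#(4,3)=  → 1/3 unlike.
Total adjacent occupied pairs: 21; unlike-type pairs: 10.
10/21 is already in lowest terms.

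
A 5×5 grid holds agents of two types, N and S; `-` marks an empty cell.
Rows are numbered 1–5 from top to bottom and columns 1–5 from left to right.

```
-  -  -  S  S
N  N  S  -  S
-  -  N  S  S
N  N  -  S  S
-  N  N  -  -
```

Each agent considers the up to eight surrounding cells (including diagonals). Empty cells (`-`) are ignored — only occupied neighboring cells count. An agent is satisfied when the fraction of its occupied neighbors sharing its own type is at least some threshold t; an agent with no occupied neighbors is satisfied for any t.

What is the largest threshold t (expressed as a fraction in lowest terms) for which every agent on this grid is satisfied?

2/5

(1,4)S 3/3
(1,5)S 2/2
(2,1)N 1/1
(2,2)N 2/3
(2,3)S 2/4
(2,5)S 4/4
(3,3)N 2/5
(3,4)S 5/6
(3,5)S 4/4
(4,1)N 2/2
(4,2)N 4/4
(4,4)S 3/5
(4,5)S 3/3
(5,2)N 3/3
(5,3)N 2/3
The smallest same-type fraction is 2/5 at (3,3), which reduces to 2/5. Any threshold above that leaves this agent unsatisfied.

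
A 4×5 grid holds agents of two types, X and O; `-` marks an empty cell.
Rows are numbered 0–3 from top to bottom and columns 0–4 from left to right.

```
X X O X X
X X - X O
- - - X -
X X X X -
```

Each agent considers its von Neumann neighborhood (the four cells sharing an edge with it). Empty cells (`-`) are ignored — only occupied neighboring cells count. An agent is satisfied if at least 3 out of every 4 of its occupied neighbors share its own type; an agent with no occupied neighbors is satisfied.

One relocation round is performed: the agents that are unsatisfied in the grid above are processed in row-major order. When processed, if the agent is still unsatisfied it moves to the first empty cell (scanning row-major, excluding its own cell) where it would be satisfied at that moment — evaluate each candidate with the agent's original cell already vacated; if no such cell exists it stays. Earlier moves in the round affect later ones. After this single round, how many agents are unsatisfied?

0

Initially unsatisfied (in order): (0,1), (0,2), (0,3), (0,4), (1,3), (1,4).
  (0,1) → (2,0).
  (0,2): no empty cell satisfies it; stays.
  (0,3) → (2,1).
  (0,4) → (2,2).
  (1,3) → (3,4).
  (1,4): now satisfied by earlier moves; stays.
Resulting grid:
X - O - -
X X - - O
X X X X -
X X X X X
All satisfied now.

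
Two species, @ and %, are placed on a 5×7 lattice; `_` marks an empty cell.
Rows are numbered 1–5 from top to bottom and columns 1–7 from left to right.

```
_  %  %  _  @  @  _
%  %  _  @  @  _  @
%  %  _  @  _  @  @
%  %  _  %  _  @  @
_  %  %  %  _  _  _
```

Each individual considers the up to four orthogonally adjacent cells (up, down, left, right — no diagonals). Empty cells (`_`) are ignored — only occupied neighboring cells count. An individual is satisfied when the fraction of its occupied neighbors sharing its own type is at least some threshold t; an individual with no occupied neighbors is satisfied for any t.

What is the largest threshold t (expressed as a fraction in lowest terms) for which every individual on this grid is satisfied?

1/2

Row 1: (1,2)% 2/2 · (1,3)% 1/1 · (1,5)@ 2/2 · (1,6)@ 1/1
Row 2: (2,1)% 2/2 · (2,2)% 3/3 · (2,4)@ 2/2 · (2,5)@ 2/2 · (2,7)@ 1/1
Row 3: (3,1)% 3/3 · (3,2)% 3/3 · (3,4)@ 1/2 · (3,6)@ 2/2 · (3,7)@ 3/3
Row 4: (4,1)% 2/2 · (4,2)% 3/3 · (4,4)% 1/2 · (4,6)@ 2/2 · (4,7)@ 2/2
Row 5: (5,2)% 2/2 · (5,3)% 2/2 · (5,4)% 2/2
The smallest same-type fraction is 1/2 at (3,4), which reduces to 1/2. Any threshold above that leaves this individual unsatisfied.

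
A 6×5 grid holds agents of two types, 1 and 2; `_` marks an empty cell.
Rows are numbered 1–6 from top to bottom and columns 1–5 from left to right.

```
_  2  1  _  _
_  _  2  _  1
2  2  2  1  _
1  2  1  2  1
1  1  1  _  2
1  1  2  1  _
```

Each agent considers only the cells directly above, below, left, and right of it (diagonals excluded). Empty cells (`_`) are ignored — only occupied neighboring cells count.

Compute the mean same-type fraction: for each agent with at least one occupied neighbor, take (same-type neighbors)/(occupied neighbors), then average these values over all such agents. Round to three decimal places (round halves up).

0.371

(1,2)2 0/1
(1,3)1 0/2
(2,3)2 1/2
(2,5)1 — no occupied neighbors
(3,1)2 1/2
(3,2)2 3/3
(3,3)2 2/4
(3,4)1 0/2
(4,1)1 1/3
(4,2)2 1/4
(4,3)1 1/4
(4,4)2 0/3
(4,5)1 0/2
(5,1)1 3/3
(5,2)1 3/4
(5,3)1 2/3
(5,5)2 0/1
(6,1)1 2/2
(6,2)1 2/3
(6,3)2 0/3
(6,4)1 0/1
Sum over 20 agents: 0/1 + 0/2 + 1/2 + 1/2 + 3/3 + 2/4 + 0/2 + 1/3 + 1/4 + 1/4 + 0/3 + 0/2 + 3/3 + 3/4 + 2/3 + 0/1 + 2/2 + 2/3 + 0/3 + 0/1 = 89/12; mean = 89/12 ÷ 20 = 89/240 = 0.370833… → 0.371.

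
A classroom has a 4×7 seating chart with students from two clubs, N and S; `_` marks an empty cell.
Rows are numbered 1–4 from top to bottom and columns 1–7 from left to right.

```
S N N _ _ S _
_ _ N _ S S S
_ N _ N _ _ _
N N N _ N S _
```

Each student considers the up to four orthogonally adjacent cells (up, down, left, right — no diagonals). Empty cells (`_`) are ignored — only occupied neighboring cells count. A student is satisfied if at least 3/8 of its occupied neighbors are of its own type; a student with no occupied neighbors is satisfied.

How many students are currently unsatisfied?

3

Row 1: (1,1)S 0/1 ✗ · (1,2)N 1/2 ✓ · (1,3)N 2/2 ✓ · (1,6)S 1/1 ✓
Row 2: (2,3)N 1/1 ✓ · (2,5)S 1/1 ✓ · (2,6)S 3/3 ✓ · (2,7)S 1/1 ✓
Row 3: (3,2)N 1/1 ✓ · (3,4)N 0/0 ✓
Row 4: (4,1)N 1/1 ✓ · (4,2)N 3/3 ✓ · (4,3)N 1/1 ✓ · (4,5)N 0/1 ✗ · (4,6)S 0/1 ✗
Unsatisfied: (1,1), (4,5), (4,6) — 3 in total.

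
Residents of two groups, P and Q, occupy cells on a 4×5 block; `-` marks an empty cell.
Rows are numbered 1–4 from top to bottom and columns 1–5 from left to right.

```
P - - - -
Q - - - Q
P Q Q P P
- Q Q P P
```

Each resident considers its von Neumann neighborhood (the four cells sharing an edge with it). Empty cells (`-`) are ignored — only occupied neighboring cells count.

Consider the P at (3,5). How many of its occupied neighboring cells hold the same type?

2

Occupied neighbors of (3,5): (2,5)=Q, (4,5)=P, (3,4)=P.
Same type (P): 2 of 3.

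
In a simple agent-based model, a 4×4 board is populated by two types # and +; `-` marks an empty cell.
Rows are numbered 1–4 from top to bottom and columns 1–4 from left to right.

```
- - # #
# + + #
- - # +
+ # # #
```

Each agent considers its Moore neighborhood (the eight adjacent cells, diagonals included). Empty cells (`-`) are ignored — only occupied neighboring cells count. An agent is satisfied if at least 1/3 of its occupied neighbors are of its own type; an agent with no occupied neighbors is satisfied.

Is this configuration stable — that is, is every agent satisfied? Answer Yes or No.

(1,3)# 2/4 satisfied
(1,4)# 2/3 satisfied
(2,1)# 0/1 not
(2,2)+ 1/4 not
(2,3)+ 2/6 satisfied
(2,4)# 3/5 satisfied
(3,3)# 4/7 satisfied
(3,4)+ 1/5 not
(4,1)+ 0/1 not
(4,2)# 2/3 satisfied
(4,3)# 3/4 satisfied
(4,4)# 2/3 satisfied
For instance (2,1) has only 0/1 same-type neighbors, below 1/3.

No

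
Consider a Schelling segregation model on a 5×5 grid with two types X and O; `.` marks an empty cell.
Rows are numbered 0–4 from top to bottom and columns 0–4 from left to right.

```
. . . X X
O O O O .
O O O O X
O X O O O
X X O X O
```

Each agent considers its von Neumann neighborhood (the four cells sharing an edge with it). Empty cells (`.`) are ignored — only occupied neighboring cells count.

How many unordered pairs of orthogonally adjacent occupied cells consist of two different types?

11

Scan each occupied cell's neighbors to the right and below so each pair is counted once.
Row 0: X(0,3)–X(0,4)= X(0,3)–O(1,3)≠  → 1/2 unlike.
Row 1: O(1,0)–O(1,1)= O(1,0)–O(2,0)= O(1,1)–O(1,2)= O(1,1)–O(2,1)= O(1,2)–O(1,3)= O(1,2)–O(2,2)= O(1,3)–O(2,3)=  → 0/7 unlike.
Row 2: O(2,0)–O(2,1)= O(2,0)–O(3,0)= O(2,1)–O(2,2)= O(2,1)–X(3,1)≠ O(2,2)–O(2,3)= O(2,2)–O(3,2)= O(2,3)–X(2,4)≠ O(2,3)–O(3,3)= X(2,4)–O(3,4)≠  → 3/9 unlike.
Row 3: O(3,0)–X(3,1)≠ O(3,0)–X(4,0)≠ X(3,1)–O(3,2)≠ X(3,1)–X(4,1)= O(3,2)–O(3,3)= O(3,2)–O(4,2)= O(3,3)–O(3,4)= O(3,3)–X(4,3)≠ O(3,4)–O(4,4)=  → 4/9 unlike.
Row 4: X(4,0)–X(4,1)= X(4,1)–O(4,2)≠ O(4,2)–X(4,3)≠ X(4,3)–O(4,4)≠  → 3/4 unlike.
Total adjacent occupied pairs: 31; unlike-type pairs: 11.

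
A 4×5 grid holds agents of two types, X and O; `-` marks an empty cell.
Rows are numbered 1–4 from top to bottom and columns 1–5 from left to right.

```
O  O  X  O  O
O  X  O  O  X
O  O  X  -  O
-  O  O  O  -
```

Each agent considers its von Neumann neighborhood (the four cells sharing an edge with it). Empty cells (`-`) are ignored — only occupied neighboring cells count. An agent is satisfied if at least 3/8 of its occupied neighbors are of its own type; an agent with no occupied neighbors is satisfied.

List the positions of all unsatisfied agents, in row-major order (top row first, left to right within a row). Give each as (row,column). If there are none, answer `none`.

(1,2), (1,3), (2,2), (2,3), (2,5), (3,3), (3,5)

(1,1)O 2/2 satisfied
(1,2)O 1/3 not
(1,3)X 0/3 not
(1,4)O 2/3 satisfied
(1,5)O 1/2 satisfied
(2,1)O 2/3 satisfied
(2,2)X 0/4 not
(2,3)O 1/4 not
(2,4)O 2/3 satisfied
(2,5)X 0/3 not
(3,1)O 2/2 satisfied
(3,2)O 2/4 satisfied
(3,3)X 0/3 not
(3,5)O 0/1 not
(4,2)O 2/2 satisfied
(4,3)O 2/3 satisfied
(4,4)O 1/1 satisfied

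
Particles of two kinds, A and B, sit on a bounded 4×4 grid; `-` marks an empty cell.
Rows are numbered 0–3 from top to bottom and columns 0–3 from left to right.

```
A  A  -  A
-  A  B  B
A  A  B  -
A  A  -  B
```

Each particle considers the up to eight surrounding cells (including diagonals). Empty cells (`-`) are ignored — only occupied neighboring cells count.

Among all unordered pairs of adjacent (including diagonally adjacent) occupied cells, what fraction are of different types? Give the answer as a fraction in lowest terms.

Scan each occupied cell's neighbors to the right and below (and the two forward diagonals) so each pair is counted once.
From row 0: 3 unlike of 6 pairs (running 3/6).
From row 1: 3 unlike of 8 pairs (running 6/14).
From row 2: 2 unlike of 8 pairs (running 8/22).
From row 3: 0 unlike of 1 pairs (running 8/23).
Total adjacent occupied pairs: 23; unlike-type pairs: 8.
8/23 is already in lowest terms.

8/23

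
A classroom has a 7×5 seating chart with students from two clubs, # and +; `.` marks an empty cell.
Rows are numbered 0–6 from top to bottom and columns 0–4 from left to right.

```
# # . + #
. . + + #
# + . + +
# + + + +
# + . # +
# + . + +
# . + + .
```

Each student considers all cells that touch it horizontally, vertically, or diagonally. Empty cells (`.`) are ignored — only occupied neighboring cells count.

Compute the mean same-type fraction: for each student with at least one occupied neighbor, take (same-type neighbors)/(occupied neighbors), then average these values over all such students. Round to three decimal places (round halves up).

0.615

(0,0)# 1/1
(0,1)# 1/2
(0,3)+ 2/4
(0,4)# 1/3
(1,2)+ 4/5
(1,3)+ 4/6
(1,4)# 1/5
(2,0)# 1/3
(2,1)+ 3/5
(2,3)+ 6/7
(2,4)+ 4/5
(3,0)# 2/5
(3,1)+ 3/6
(3,2)+ 5/6
(3,3)+ 5/6
(3,4)+ 4/5
(4,0)# 2/5
(4,1)+ 3/6
(4,3)# 0/6
(4,4)+ 4/5
(5,0)# 2/4
(5,1)+ 2/5
(5,3)+ 4/5
(5,4)+ 3/4
(6,0)# 1/2
(6,2)+ 3/3
(6,3)+ 3/3
Sum over 27 students: 1/1 + 1/2 + 2/4 + 1/3 + 4/5 + 4/6 + 1/5 + 1/3 + 3/5 + 6/7 + 4/5 + 2/5 + 3/6 + 5/6 + 5/6 + 4/5 + 2/5 + 3/6 + 0/6 + 4/5 + 2/4 + 2/5 + 4/5 + 3/4 + 1/2 + 3/3 + 3/3 = 465/28; mean = 465/28 ÷ 27 = 155/252 = 0.615079… → 0.615.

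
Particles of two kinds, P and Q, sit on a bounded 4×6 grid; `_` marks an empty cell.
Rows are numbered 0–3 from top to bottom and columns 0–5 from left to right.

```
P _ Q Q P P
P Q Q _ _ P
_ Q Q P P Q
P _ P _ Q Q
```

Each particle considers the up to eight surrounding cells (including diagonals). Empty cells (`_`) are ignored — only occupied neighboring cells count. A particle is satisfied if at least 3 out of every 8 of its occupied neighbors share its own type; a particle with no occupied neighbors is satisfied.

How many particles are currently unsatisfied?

(0,0)P 1/2 satisfied
(0,2)Q 3/3 satisfied
(0,3)Q 2/3 satisfied
(0,4)P 2/3 satisfied
(0,5)P 2/2 satisfied
(1,0)P 1/3 not
(1,1)Q 4/6 satisfied
(1,2)Q 5/6 satisfied
(1,5)P 3/4 satisfied
(2,1)Q 3/6 satisfied
(2,2)Q 3/5 satisfied
(2,3)P 2/5 satisfied
(2,4)P 2/5 satisfied
(2,5)Q 2/4 satisfied
(3,0)P 0/1 not
(3,2)P 1/3 not
(3,4)Q 2/4 satisfied
(3,5)Q 2/3 satisfied
Unsatisfied: (1,0), (3,0), (3,2) — 3 in total.

3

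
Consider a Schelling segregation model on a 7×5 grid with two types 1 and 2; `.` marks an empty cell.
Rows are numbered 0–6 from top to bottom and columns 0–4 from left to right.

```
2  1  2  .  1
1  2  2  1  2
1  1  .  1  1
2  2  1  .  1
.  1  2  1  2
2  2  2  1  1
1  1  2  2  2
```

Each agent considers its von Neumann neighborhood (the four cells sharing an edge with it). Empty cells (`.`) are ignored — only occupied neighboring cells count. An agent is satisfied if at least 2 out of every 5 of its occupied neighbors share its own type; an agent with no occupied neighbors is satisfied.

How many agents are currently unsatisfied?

Row 0: (0,0)2 0/2 unhappy · (0,1)1 0/3 unhappy · (0,2)2 1/2 ok · (0,4)1 0/1 unhappy
Row 1: (1,0)1 1/3 unhappy · (1,1)2 1/4 unhappy · (1,2)2 2/3 ok · (1,3)1 1/3 unhappy · (1,4)2 0/3 unhappy
Row 2: (2,0)1 2/3 ok · (2,1)1 1/3 unhappy · (2,3)1 2/2 ok · (2,4)1 2/3 ok
Row 3: (3,0)2 1/2 ok · (3,1)2 1/4 unhappy · (3,2)1 0/2 unhappy · (3,4)1 1/2 ok
Row 4: (4,1)1 0/3 unhappy · (4,2)2 1/4 unhappy · (4,3)1 1/3 unhappy · (4,4)2 0/3 unhappy
Row 5: (5,0)2 1/2 ok · (5,1)2 2/4 ok · (5,2)2 3/4 ok · (5,3)1 2/4 ok · (5,4)1 1/3 unhappy
Row 6: (6,0)1 1/2 ok · (6,1)1 1/3 unhappy · (6,2)2 2/3 ok · (6,3)2 2/3 ok · (6,4)2 1/2 ok
Unsatisfied: (0,0), (0,1), (0,4), (1,0), (1,1), (1,3), (1,4), (2,1), (3,1), (3,2), (4,1), (4,2), (4,3), (4,4), (5,4), (6,1) — 16 in total.

16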